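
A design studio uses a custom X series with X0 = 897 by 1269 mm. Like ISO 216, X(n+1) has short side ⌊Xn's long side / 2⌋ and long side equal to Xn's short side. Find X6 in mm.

X1: ⌊1269/2⌋ × 897 = 634 × 897 mm
X2: ⌊897/2⌋ × 634 = 448 × 634 mm
X3: ⌊634/2⌋ × 448 = 317 × 448 mm
X4: ⌊448/2⌋ × 317 = 224 × 317 mm
X5: ⌊317/2⌋ × 224 = 158 × 224 mm
X6: ⌊224/2⌋ × 158 = 112 × 158 mm

112 × 158 mm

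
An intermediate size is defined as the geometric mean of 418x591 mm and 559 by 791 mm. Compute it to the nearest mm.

483 × 684 mm

Short side: √(418 · 559) = √233662 ≈ 483.4 → 483 mm
Long side: √(591 · 791) = √467481 ≈ 683.7 → 684 mm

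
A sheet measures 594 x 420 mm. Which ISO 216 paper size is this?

A2 (420 × 594 mm)

Aspect ratio 594/420 ≈ 1.414 — close to the ISO √2 ≈ 1.414.
In the A-series (A0 area = 1 m²): A2 = 420 × 594 mm.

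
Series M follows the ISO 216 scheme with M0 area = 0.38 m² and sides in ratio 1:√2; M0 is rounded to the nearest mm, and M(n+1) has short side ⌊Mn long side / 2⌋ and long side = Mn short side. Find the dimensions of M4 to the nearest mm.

129 × 183 mm

Let M0's short side be w mm. w · w√2 = 0.38 m² = 380,000 mm², so w ≈ 518.4 mm and w√2 ≈ 733.1 mm → M0 = 518 × 733 mm.
M1: ⌊733/2⌋ × 518 = 366 × 518 mm
M2: ⌊518/2⌋ × 366 = 259 × 366 mm
M3: ⌊366/2⌋ × 259 = 183 × 259 mm
M4: ⌊259/2⌋ × 183 = 129 × 183 mm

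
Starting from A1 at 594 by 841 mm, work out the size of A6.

105 × 148 mm

A2: ⌊841/2⌋ × 594 = 420 × 594 mm
A3: ⌊594/2⌋ × 420 = 297 × 420 mm
A4: ⌊420/2⌋ × 297 = 210 × 297 mm
A5: ⌊297/2⌋ × 210 = 148 × 210 mm
A6: ⌊210/2⌋ × 148 = 105 × 148 mm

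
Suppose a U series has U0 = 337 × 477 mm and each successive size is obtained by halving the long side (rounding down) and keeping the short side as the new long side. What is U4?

U1 = 238 × 337 mm (from U0 by 1 halving).
U2: ⌊337/2⌋ × 238 = 168 × 238 mm
U3: ⌊238/2⌋ × 168 = 119 × 168 mm
U4: ⌊168/2⌋ × 119 = 84 × 119 mm

84 × 119 mm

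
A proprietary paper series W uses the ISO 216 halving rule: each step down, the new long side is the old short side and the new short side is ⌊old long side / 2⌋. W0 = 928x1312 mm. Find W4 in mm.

W1 = 656 × 928 mm (from W0 by 1 halving).
W2: ⌊928/2⌋ × 656 = 464 × 656 mm
W3: ⌊656/2⌋ × 464 = 328 × 464 mm
W4: ⌊464/2⌋ × 328 = 232 × 328 mm

232 × 328 mm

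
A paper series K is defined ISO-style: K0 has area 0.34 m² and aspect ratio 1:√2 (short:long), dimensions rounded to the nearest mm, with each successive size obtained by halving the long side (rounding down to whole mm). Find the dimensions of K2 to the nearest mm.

Let K0's short side be w mm. w · w√2 = 0.34 m² = 340,000 mm², so w ≈ 490.3 mm and w√2 ≈ 693.4 mm → K0 = 490 × 693 mm.
K1: ⌊693/2⌋ × 490 = 346 × 490 mm
K2: ⌊490/2⌋ × 346 = 245 × 346 mm

245 × 346 mm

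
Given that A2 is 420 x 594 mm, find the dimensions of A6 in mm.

105 × 148 mm

A3: ⌊594/2⌋ × 420 = 297 × 420 mm
A4: ⌊420/2⌋ × 297 = 210 × 297 mm
A5: ⌊297/2⌋ × 210 = 148 × 210 mm
A6: ⌊210/2⌋ × 148 = 105 × 148 mm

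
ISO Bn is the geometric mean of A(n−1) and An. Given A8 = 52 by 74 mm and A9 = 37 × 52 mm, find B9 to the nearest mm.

Short side: √(52 · 37) = √1924 ≈ 43.9 → 44 mm
Long side: √(74 · 52) = √3848 ≈ 62.0 → 62 mm

44 × 62 mm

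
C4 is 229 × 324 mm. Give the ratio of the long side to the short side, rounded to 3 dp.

324 / 229 = 1.415
Matches √2 ≈ 1.414 — the ISO 216 defining ratio.

1.415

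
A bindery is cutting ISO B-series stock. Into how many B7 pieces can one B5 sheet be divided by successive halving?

Each ISO step halves the sheet: 1 × B5 → 2 × B6 → 4 × B7
From B5 to B7 is 2 halving steps: 2^2 = 4.

4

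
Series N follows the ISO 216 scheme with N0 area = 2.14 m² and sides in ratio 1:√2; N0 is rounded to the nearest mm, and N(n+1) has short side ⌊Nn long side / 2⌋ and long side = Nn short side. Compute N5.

217 × 307 mm

Let N0's short side be w mm. w · w√2 = 2.14 m² = 2,140,000 mm², so w ≈ 1230.1 mm and w√2 ≈ 1739.7 mm → N0 = 1230 × 1740 mm.
N1: ⌊1740/2⌋ × 1230 = 870 × 1230 mm
N2: ⌊1230/2⌋ × 870 = 615 × 870 mm
N3: ⌊870/2⌋ × 615 = 435 × 615 mm
N4: ⌊615/2⌋ × 435 = 307 × 435 mm
N5: ⌊435/2⌋ × 307 = 217 × 307 mm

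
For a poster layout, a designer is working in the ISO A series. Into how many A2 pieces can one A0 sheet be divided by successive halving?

4

Each ISO step halves the sheet: 1 × A0 → 2 × A1 → 4 × A2
From A0 to A2 is 2 halving steps: 2^2 = 4.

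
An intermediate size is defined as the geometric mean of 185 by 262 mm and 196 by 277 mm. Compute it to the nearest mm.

190 × 269 mm

Short side: √(185 · 196) = √36260 ≈ 190.4 → 190 mm
Long side: √(262 · 277) = √72574 ≈ 269.4 → 269 mm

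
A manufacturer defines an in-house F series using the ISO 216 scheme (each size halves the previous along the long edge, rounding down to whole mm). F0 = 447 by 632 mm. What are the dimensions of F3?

158 × 223 mm

F1: ⌊632/2⌋ × 447 = 316 × 447 mm
F2: ⌊447/2⌋ × 316 = 223 × 316 mm
F3: ⌊316/2⌋ × 223 = 158 × 223 mm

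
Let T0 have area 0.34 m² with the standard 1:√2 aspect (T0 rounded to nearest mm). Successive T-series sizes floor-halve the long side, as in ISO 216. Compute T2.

245 × 346 mm

Let T0's short side be w mm. w · w√2 = 0.34 m² = 340,000 mm², so w ≈ 490.3 mm and w√2 ≈ 693.4 mm → T0 = 490 × 693 mm.
T1: ⌊693/2⌋ × 490 = 346 × 490 mm
T2: ⌊490/2⌋ × 346 = 245 × 346 mm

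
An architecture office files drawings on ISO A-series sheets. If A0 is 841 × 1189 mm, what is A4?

210 × 297 mm

A1: ⌊1189/2⌋ × 841 = 594 × 841 mm
A2: ⌊841/2⌋ × 594 = 420 × 594 mm
A3: ⌊594/2⌋ × 420 = 297 × 420 mm
A4: ⌊420/2⌋ × 297 = 210 × 297 mm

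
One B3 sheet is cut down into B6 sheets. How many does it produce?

B3 = 353 × 500 mm; B6 = 125 × 176 mm.
Each halving step doubles the count; 3 steps from B3 to B6.
2^3 = 8.

8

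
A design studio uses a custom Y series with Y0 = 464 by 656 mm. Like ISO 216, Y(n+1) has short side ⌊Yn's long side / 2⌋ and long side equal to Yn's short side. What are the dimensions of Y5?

Y1: ⌊656/2⌋ × 464 = 328 × 464 mm
Y2: ⌊464/2⌋ × 328 = 232 × 328 mm
Y3: ⌊328/2⌋ × 232 = 164 × 232 mm
Y4: ⌊232/2⌋ × 164 = 116 × 164 mm
Y5: ⌊164/2⌋ × 116 = 82 × 116 mm

82 × 116 mm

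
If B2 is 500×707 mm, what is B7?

B3: ⌊707/2⌋ × 500 = 353 × 500 mm
B4: ⌊500/2⌋ × 353 = 250 × 353 mm
B5: ⌊353/2⌋ × 250 = 176 × 250 mm
B6: ⌊250/2⌋ × 176 = 125 × 176 mm
B7: ⌊176/2⌋ × 125 = 88 × 125 mm

88 × 125 mm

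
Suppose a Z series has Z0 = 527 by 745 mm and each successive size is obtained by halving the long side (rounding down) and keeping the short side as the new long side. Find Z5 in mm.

93 × 131 mm

Z1: ⌊745/2⌋ × 527 = 372 × 527 mm
Z2: ⌊527/2⌋ × 372 = 263 × 372 mm
Z3: ⌊372/2⌋ × 263 = 186 × 263 mm
Z4: ⌊263/2⌋ × 186 = 131 × 186 mm
Z5: ⌊186/2⌋ × 131 = 93 × 131 mm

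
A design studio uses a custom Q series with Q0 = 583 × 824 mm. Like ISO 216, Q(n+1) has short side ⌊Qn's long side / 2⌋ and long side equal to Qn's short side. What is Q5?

Q1: ⌊824/2⌋ × 583 = 412 × 583 mm
Q2: ⌊583/2⌋ × 412 = 291 × 412 mm
Q3: ⌊412/2⌋ × 291 = 206 × 291 mm
Q4: ⌊291/2⌋ × 206 = 145 × 206 mm
Q5: ⌊206/2⌋ × 145 = 103 × 145 mm

103 × 145 mm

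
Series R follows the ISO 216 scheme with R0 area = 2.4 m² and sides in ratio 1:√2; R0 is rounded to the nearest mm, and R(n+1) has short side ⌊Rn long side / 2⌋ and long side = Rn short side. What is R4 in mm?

Let R0's short side be w mm. w · w√2 = 2.4 m² = 2,400,000 mm², so w ≈ 1302.7 mm and w√2 ≈ 1842.3 mm → R0 = 1303 × 1842 mm.
R1: ⌊1842/2⌋ × 1303 = 921 × 1303 mm
R2: ⌊1303/2⌋ × 921 = 651 × 921 mm
R3: ⌊921/2⌋ × 651 = 460 × 651 mm
R4: ⌊651/2⌋ × 460 = 325 × 460 mm

325 × 460 mm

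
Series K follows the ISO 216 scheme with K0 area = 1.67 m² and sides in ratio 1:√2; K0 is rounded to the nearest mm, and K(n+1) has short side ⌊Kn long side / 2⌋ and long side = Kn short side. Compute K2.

543 × 768 mm

Let K0's short side be w mm. w · w√2 = 1.67 m² = 1,670,000 mm², so w ≈ 1086.7 mm and w√2 ≈ 1536.8 mm → K0 = 1087 × 1537 mm.
K1: ⌊1537/2⌋ × 1087 = 768 × 1087 mm
K2: ⌊1087/2⌋ × 768 = 543 × 768 mm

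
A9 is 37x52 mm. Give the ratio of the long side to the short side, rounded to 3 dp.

1.405

52 / 37 = 1.405
ISO 216 targets √2 ≈ 1.414; the -0.009 deviation is from mm rounding.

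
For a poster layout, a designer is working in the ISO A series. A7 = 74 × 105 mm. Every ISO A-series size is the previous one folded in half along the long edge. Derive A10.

26 × 37 mm

A8: ⌊105/2⌋ × 74 = 52 × 74 mm
A9: ⌊74/2⌋ × 52 = 37 × 52 mm
A10: ⌊52/2⌋ × 37 = 26 × 37 mm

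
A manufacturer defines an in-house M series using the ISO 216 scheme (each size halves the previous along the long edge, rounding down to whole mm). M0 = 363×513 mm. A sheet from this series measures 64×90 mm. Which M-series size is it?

M5

M0: 363 × 513 mm
M1: 256 × 363 mm
M2: 181 × 256 mm
M3: 128 × 181 mm
M4: 90 × 128 mm
M5: 64 × 90 mm
M6: 45 × 64 mm
→ matches M5.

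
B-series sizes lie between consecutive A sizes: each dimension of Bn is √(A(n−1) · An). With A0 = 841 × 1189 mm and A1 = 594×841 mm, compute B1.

707 × 1000 mm

Short side: √(841 · 594) = √499554 ≈ 706.8 → 707 mm
Long side: √(1189 · 841) = √999949 ≈ 1000.0 → 1000 mm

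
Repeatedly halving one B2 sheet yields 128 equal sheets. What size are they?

128 = 2^7, so 7 halving steps.
B2 → B3 → … → B9 after 7 steps.

B9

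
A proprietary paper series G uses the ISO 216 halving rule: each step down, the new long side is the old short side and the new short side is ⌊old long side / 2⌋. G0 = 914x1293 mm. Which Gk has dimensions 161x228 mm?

G0: 914 × 1293 mm
G1: 646 × 914 mm
G2: 457 × 646 mm
G3: 323 × 457 mm
G4: 228 × 323 mm
G5: 161 × 228 mm
G6: 114 × 161 mm
→ matches G5.

G5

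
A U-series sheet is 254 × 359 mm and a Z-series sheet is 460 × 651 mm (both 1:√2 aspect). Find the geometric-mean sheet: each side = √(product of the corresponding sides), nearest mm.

342 × 483 mm

Short side: √(254 · 460) = √116840 ≈ 341.8 → 342 mm
Long side: √(359 · 651) = √233709 ≈ 483.4 → 483 mm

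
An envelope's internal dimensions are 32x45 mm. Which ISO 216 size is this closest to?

Aspect ratio 45/32 ≈ 1.406 — close to the ISO √2 ≈ 1.414.
In the B-series (B0 = 1000 × 1414 mm): B10 = 31 × 44 mm.
Off by 2 mm total — nearest standard size.

B10 (31 × 44 mm)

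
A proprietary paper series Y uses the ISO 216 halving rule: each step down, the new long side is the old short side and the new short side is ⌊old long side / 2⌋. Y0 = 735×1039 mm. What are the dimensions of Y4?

Y1: ⌊1039/2⌋ × 735 = 519 × 735 mm
Y2: ⌊735/2⌋ × 519 = 367 × 519 mm
Y3: ⌊519/2⌋ × 367 = 259 × 367 mm
Y4: ⌊367/2⌋ × 259 = 183 × 259 mm

183 × 259 mm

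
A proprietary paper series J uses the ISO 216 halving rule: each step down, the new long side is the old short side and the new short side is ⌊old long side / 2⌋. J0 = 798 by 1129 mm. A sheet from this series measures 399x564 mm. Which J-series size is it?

J0: 798 × 1129 mm
J1: 564 × 798 mm
J2: 399 × 564 mm
J3: 282 × 399 mm
→ matches J2.

J2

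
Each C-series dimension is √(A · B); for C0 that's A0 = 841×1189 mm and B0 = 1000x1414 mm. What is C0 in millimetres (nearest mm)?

Short: √(841 · 1000) = √841000 ≈ 917.1 mm.
Long: √(1189 · 1414) = √1681246 ≈ 1296.6 mm.

917 × 1297 mm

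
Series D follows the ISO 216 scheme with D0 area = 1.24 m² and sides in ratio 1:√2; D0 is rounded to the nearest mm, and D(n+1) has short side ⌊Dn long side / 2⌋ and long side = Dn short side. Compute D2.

468 × 662 mm

Let D0's short side be w mm. w · w√2 = 1.24 m² = 1,240,000 mm², so w ≈ 936.4 mm and w√2 ≈ 1324.2 mm → D0 = 936 × 1324 mm.
D1: ⌊1324/2⌋ × 936 = 662 × 936 mm
D2: ⌊936/2⌋ × 662 = 468 × 662 mm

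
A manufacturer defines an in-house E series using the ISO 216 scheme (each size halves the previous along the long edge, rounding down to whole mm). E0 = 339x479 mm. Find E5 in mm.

59 × 84 mm

E1: ⌊479/2⌋ × 339 = 239 × 339 mm
E2: ⌊339/2⌋ × 239 = 169 × 239 mm
E3: ⌊239/2⌋ × 169 = 119 × 169 mm
E4: ⌊169/2⌋ × 119 = 84 × 119 mm
E5: ⌊119/2⌋ × 84 = 59 × 84 mm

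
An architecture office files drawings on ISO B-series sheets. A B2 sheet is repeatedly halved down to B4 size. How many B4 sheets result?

Each ISO step halves the sheet: 1 × B2 → 2 × B3 → 4 × B4
From B2 to B4 is 2 halving steps: 2^2 = 4.

4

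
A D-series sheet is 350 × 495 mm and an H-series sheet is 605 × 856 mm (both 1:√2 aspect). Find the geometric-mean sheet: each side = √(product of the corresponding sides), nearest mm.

460 × 651 mm

Short side: √(350 · 605) = √211750 ≈ 460.2 → 460 mm
Long side: √(495 · 856) = √423720 ≈ 650.9 → 651 mm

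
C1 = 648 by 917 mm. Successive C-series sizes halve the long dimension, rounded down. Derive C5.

C2: ⌊917/2⌋ × 648 = 458 × 648 mm
C3: ⌊648/2⌋ × 458 = 324 × 458 mm
C4: ⌊458/2⌋ × 324 = 229 × 324 mm
C5: ⌊324/2⌋ × 229 = 162 × 229 mm

162 × 229 mm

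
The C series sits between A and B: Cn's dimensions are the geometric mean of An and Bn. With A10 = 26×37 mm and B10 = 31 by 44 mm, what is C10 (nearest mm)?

28 × 40 mm

Short side: √(26 · 31) = √806 ≈ 28.4 → 28 mm
Long side: √(37 · 44) = √1628 ≈ 40.3 → 40 mm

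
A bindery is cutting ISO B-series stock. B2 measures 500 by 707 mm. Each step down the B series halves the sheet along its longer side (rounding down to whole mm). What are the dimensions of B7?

B3: ⌊707/2⌋ × 500 = 353 × 500 mm
B4: ⌊500/2⌋ × 353 = 250 × 353 mm
B5: ⌊353/2⌋ × 250 = 176 × 250 mm
B6: ⌊250/2⌋ × 176 = 125 × 176 mm
B7: ⌊176/2⌋ × 125 = 88 × 125 mm

88 × 125 mm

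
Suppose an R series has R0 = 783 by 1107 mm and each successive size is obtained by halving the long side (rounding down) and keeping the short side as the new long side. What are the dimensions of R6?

R1: ⌊1107/2⌋ × 783 = 553 × 783 mm
R2: ⌊783/2⌋ × 553 = 391 × 553 mm
R3: ⌊553/2⌋ × 391 = 276 × 391 mm
R4: ⌊391/2⌋ × 276 = 195 × 276 mm
R5: ⌊276/2⌋ × 195 = 138 × 195 mm
R6: ⌊195/2⌋ × 138 = 97 × 138 mm

97 × 138 mm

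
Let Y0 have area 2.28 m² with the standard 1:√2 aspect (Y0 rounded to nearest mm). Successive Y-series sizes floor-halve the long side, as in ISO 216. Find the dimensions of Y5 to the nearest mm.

224 × 317 mm

Let Y0's short side be w mm. w · w√2 = 2.28 m² = 2,280,000 mm², so w ≈ 1269.7 mm and w√2 ≈ 1795.7 mm → Y0 = 1270 × 1796 mm.
Y1: ⌊1796/2⌋ × 1270 = 898 × 1270 mm
Y2: ⌊1270/2⌋ × 898 = 635 × 898 mm
Y3: ⌊898/2⌋ × 635 = 449 × 635 mm
Y4: ⌊635/2⌋ × 449 = 317 × 449 mm
Y5: ⌊449/2⌋ × 317 = 224 × 317 mm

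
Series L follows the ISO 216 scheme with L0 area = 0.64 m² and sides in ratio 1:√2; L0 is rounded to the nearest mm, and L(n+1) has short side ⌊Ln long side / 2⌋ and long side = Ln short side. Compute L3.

237 × 336 mm

Let L0's short side be w mm. w · w√2 = 0.64 m² = 640,000 mm², so w ≈ 672.7 mm and w√2 ≈ 951.4 mm → L0 = 673 × 951 mm.
L1: ⌊951/2⌋ × 673 = 475 × 673 mm
L2: ⌊673/2⌋ × 475 = 336 × 475 mm
L3: ⌊475/2⌋ × 336 = 237 × 336 mm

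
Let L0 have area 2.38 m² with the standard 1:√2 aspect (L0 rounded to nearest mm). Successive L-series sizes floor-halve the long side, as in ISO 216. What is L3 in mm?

458 × 648 mm

Let L0's short side be w mm. w · w√2 = 2.38 m² = 2,380,000 mm², so w ≈ 1297.3 mm and w√2 ≈ 1834.6 mm → L0 = 1297 × 1835 mm.
L1: ⌊1835/2⌋ × 1297 = 917 × 1297 mm
L2: ⌊1297/2⌋ × 917 = 648 × 917 mm
L3: ⌊917/2⌋ × 648 = 458 × 648 mm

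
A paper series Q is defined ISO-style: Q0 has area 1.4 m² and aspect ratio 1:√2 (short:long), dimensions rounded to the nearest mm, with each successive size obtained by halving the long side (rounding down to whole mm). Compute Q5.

175 × 248 mm

Let Q0's short side be w mm. w · w√2 = 1.4 m² = 1,400,000 mm², so w ≈ 995.0 mm and w√2 ≈ 1407.1 mm → Q0 = 995 × 1407 mm.
Q1: ⌊1407/2⌋ × 995 = 703 × 995 mm
Q2: ⌊995/2⌋ × 703 = 497 × 703 mm
Q3: ⌊703/2⌋ × 497 = 351 × 497 mm
Q4: ⌊497/2⌋ × 351 = 248 × 351 mm
Q5: ⌊351/2⌋ × 248 = 175 × 248 mm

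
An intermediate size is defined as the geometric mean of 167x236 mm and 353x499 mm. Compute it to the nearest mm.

243 × 343 mm

Short side: √(167 · 353) = √58951 ≈ 242.8 → 243 mm
Long side: √(236 · 499) = √117764 ≈ 343.2 → 343 mm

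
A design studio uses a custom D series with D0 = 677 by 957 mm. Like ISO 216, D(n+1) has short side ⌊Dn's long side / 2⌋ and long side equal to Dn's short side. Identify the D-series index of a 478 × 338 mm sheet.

D0: 677 × 957 mm
D1: 478 × 677 mm
D2: 338 × 478 mm
D3: 239 × 338 mm
→ matches D2.

D2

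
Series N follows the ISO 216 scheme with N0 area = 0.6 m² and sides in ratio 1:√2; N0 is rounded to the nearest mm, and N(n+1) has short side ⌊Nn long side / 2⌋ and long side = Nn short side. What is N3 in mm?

Let N0's short side be w mm. w · w√2 = 0.6 m² = 600,000 mm², so w ≈ 651.4 mm and w√2 ≈ 921.2 mm → N0 = 651 × 921 mm.
N1: ⌊921/2⌋ × 651 = 460 × 651 mm
N2: ⌊651/2⌋ × 460 = 325 × 460 mm
N3: ⌊460/2⌋ × 325 = 230 × 325 mm

230 × 325 mm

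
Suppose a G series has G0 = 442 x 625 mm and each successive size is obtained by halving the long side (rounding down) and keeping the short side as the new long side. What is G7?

39 × 55 mm

G1 = 312 × 442 mm (from G0 by 1 halving).
G2: ⌊442/2⌋ × 312 = 221 × 312 mm
G3: ⌊312/2⌋ × 221 = 156 × 221 mm
G4: ⌊221/2⌋ × 156 = 110 × 156 mm
G5: ⌊156/2⌋ × 110 = 78 × 110 mm
G6: ⌊110/2⌋ × 78 = 55 × 78 mm
G7: ⌊78/2⌋ × 55 = 39 × 55 mm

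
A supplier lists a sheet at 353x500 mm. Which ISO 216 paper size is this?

B3 (353 × 500 mm)

Aspect ratio 500/353 ≈ 1.416 — close to the ISO √2 ≈ 1.414.
In the B-series (B0 = 1000 × 1414 mm): B3 = 353 × 500 mm.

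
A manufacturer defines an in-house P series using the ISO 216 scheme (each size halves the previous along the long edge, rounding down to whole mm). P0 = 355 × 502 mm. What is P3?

P1: ⌊502/2⌋ × 355 = 251 × 355 mm
P2: ⌊355/2⌋ × 251 = 177 × 251 mm
P3: ⌊251/2⌋ × 177 = 125 × 177 mm

125 × 177 mm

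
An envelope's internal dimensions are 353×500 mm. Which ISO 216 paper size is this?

Aspect ratio 500/353 ≈ 1.416 — close to the ISO √2 ≈ 1.414.
In the B-series (B0 = 1000 × 1414 mm): B3 = 353 × 500 mm.

B3 (353 × 500 mm)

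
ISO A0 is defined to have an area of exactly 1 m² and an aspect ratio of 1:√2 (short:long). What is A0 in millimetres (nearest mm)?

Let the short side be w mm. Then the long side is w√2 and w · w√2 = 10⁶ mm².
w² = 10⁶/√2, so w = 1000 / 2^(1/4) ≈ 840.9 mm; long side = 1000 · 2^(1/4) ≈ 1189.2 mm.

841 × 1189 mm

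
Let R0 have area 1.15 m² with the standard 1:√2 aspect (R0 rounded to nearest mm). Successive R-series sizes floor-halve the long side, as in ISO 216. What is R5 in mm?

159 × 225 mm

Let R0's short side be w mm. w · w√2 = 1.15 m² = 1,150,000 mm², so w ≈ 901.8 mm and w√2 ≈ 1275.3 mm → R0 = 902 × 1275 mm.
R1: ⌊1275/2⌋ × 902 = 637 × 902 mm
R2: ⌊902/2⌋ × 637 = 451 × 637 mm
R3: ⌊637/2⌋ × 451 = 318 × 451 mm
R4: ⌊451/2⌋ × 318 = 225 × 318 mm
R5: ⌊318/2⌋ × 225 = 159 × 225 mm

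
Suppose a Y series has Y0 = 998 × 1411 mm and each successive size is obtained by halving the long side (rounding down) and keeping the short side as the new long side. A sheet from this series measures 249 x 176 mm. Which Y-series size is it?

Y0: 998 × 1411 mm
Y1: 705 × 998 mm
Y2: 499 × 705 mm
Y3: 352 × 499 mm
Y4: 249 × 352 mm
Y5: 176 × 249 mm
Y6: 124 × 176 mm
→ matches Y5.

Y5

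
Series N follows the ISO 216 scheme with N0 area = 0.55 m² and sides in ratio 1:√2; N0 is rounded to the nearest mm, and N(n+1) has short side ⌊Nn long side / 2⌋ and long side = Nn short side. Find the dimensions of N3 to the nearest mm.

Let N0's short side be w mm. w · w√2 = 0.55 m² = 550,000 mm², so w ≈ 623.6 mm and w√2 ≈ 881.9 mm → N0 = 624 × 882 mm.
N1: ⌊882/2⌋ × 624 = 441 × 624 mm
N2: ⌊624/2⌋ × 441 = 312 × 441 mm
N3: ⌊441/2⌋ × 312 = 220 × 312 mm

220 × 312 mm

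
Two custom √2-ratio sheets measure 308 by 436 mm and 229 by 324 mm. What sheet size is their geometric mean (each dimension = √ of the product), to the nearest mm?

266 × 376 mm

Short side: √(308 · 229) = √70532 ≈ 265.6 → 266 mm
Long side: √(436 · 324) = √141264 ≈ 375.9 → 376 mm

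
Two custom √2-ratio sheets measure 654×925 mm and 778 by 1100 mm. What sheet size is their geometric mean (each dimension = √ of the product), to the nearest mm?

Short side: √(654 · 778) = √508812 ≈ 713.3 → 713 mm
Long side: √(925 · 1100) = √1017500 ≈ 1008.7 → 1009 mm

713 × 1009 mm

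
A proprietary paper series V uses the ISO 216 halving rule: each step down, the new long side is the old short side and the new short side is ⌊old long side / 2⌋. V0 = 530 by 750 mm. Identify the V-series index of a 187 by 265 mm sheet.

V0: 530 × 750 mm
V1: 375 × 530 mm
V2: 265 × 375 mm
V3: 187 × 265 mm
V4: 132 × 187 mm
→ matches V3.

V3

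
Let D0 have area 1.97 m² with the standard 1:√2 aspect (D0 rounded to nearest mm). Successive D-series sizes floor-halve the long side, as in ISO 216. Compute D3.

417 × 590 mm

Let D0's short side be w mm. w · w√2 = 1.97 m² = 1,970,000 mm², so w ≈ 1180.3 mm and w√2 ≈ 1669.1 mm → D0 = 1180 × 1669 mm.
D1: ⌊1669/2⌋ × 1180 = 834 × 1180 mm
D2: ⌊1180/2⌋ × 834 = 590 × 834 mm
D3: ⌊834/2⌋ × 590 = 417 × 590 mm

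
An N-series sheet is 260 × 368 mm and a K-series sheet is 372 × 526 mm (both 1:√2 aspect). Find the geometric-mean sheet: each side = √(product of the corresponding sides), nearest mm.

Short side: √(260 · 372) = √96720 ≈ 311.0 → 311 mm
Long side: √(368 · 526) = √193568 ≈ 440.0 → 440 mm

311 × 440 mm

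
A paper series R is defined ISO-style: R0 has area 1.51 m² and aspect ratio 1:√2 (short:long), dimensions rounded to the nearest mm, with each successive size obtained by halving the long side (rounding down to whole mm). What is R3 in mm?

Let R0's short side be w mm. w · w√2 = 1.51 m² = 1,510,000 mm², so w ≈ 1033.3 mm and w√2 ≈ 1461.3 mm → R0 = 1033 × 1461 mm.
R1: ⌊1461/2⌋ × 1033 = 730 × 1033 mm
R2: ⌊1033/2⌋ × 730 = 516 × 730 mm
R3: ⌊730/2⌋ × 516 = 365 × 516 mm

365 × 516 mm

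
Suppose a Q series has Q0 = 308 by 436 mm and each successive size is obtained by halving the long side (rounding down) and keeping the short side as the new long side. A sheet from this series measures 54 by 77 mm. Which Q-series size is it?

Q0: 308 × 436 mm
Q1: 218 × 308 mm
Q2: 154 × 218 mm
Q3: 109 × 154 mm
Q4: 77 × 109 mm
Q5: 54 × 77 mm
Q6: 38 × 54 mm
→ matches Q5.

Q5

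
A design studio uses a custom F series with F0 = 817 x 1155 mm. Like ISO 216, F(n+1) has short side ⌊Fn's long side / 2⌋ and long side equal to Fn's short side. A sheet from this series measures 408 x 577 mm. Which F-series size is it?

F0: 817 × 1155 mm
F1: 577 × 817 mm
F2: 408 × 577 mm
F3: 288 × 408 mm
→ matches F2.

F2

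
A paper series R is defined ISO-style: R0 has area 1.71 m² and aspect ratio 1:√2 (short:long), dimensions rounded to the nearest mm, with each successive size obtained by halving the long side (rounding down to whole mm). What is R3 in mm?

Let R0's short side be w mm. w · w√2 = 1.71 m² = 1,710,000 mm², so w ≈ 1099.6 mm and w√2 ≈ 1555.1 mm → R0 = 1100 × 1555 mm.
R1: ⌊1555/2⌋ × 1100 = 777 × 1100 mm
R2: ⌊1100/2⌋ × 777 = 550 × 777 mm
R3: ⌊777/2⌋ × 550 = 388 × 550 mm

388 × 550 mm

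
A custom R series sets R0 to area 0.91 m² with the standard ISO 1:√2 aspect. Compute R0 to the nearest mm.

802 × 1134 mm

Let the short side be w mm. Then w · w√2 = 0.91 m² = 910,000 mm².
w² = 910,000/√2, so w ≈ 802.2 mm; long side = w√2 ≈ 1134.4 mm.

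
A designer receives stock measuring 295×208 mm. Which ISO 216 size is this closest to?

A4 (210 × 297 mm)

Aspect ratio 295/208 ≈ 1.418 — close to the ISO √2 ≈ 1.414.
In the A-series (A0 area = 1 m²): A4 = 210 × 297 mm.
Off by 4 mm total — nearest standard size.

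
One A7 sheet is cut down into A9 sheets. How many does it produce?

4

Each ISO step halves the sheet: 1 × A7 → 2 × A8 → 4 × A9
From A7 to A9 is 2 halving steps: 2^2 = 4.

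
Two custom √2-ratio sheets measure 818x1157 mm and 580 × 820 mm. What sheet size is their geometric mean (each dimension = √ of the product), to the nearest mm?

Short side: √(818 · 580) = √474440 ≈ 688.8 → 689 mm
Long side: √(1157 · 820) = √948740 ≈ 974.0 → 974 mm

689 × 974 mm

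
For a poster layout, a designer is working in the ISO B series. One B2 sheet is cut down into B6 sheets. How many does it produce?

16

B2 = 500 × 707 mm; B6 = 125 × 176 mm.
Each halving step doubles the count; 4 steps from B2 to B6.
2^4 = 16.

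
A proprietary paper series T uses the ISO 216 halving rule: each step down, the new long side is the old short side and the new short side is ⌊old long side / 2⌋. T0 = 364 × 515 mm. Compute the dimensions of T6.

T1 = 257 × 364 mm (from T0 by 1 halving).
T2: ⌊364/2⌋ × 257 = 182 × 257 mm
T3: ⌊257/2⌋ × 182 = 128 × 182 mm
T4: ⌊182/2⌋ × 128 = 91 × 128 mm
T5: ⌊128/2⌋ × 91 = 64 × 91 mm
T6: ⌊91/2⌋ × 64 = 45 × 64 mm

45 × 64 mm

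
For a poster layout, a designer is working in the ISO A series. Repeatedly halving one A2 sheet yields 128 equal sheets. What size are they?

128 = 2^7, so 7 halving steps.
A2 → A3 → … → A9 after 7 steps.

A9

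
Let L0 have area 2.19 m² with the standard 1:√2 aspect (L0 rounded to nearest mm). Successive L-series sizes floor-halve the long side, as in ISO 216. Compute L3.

Let L0's short side be w mm. w · w√2 = 2.19 m² = 2,190,000 mm², so w ≈ 1244.4 mm and w√2 ≈ 1759.9 mm → L0 = 1244 × 1760 mm.
L1: ⌊1760/2⌋ × 1244 = 880 × 1244 mm
L2: ⌊1244/2⌋ × 880 = 622 × 880 mm
L3: ⌊880/2⌋ × 622 = 440 × 622 mm

440 × 622 mm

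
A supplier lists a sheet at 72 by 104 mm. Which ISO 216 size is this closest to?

A7 (74 × 105 mm)

Aspect ratio 104/72 ≈ 1.444 (ISO target is √2 ≈ 1.414).
In the A-series (A0 area = 1 m²): A7 = 74 × 105 mm.
Off by 3 mm total — nearest standard size.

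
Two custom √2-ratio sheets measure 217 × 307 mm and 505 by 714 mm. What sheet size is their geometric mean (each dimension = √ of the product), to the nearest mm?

331 × 468 mm

Short side: √(217 · 505) = √109585 ≈ 331.0 → 331 mm
Long side: √(307 · 714) = √219198 ≈ 468.2 → 468 mm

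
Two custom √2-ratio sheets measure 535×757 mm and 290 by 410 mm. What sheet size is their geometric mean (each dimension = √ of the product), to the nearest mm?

394 × 557 mm

Short side: √(535 · 290) = √155150 ≈ 393.9 → 394 mm
Long side: √(757 · 410) = √310370 ≈ 557.1 → 557 mm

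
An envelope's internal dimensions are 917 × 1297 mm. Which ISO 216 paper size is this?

Aspect ratio 1297/917 ≈ 1.414 — close to the ISO √2 ≈ 1.414.
In the C-series (envelope sizes, between A and B): C0 = 917 × 1297 mm.

C0 (917 × 1297 mm)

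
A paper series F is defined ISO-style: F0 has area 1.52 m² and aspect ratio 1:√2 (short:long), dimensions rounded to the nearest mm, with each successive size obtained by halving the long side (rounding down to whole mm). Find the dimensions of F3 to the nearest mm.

366 × 518 mm

Let F0's short side be w mm. w · w√2 = 1.52 m² = 1,520,000 mm², so w ≈ 1036.7 mm and w√2 ≈ 1466.2 mm → F0 = 1037 × 1466 mm.
F1: ⌊1466/2⌋ × 1037 = 733 × 1037 mm
F2: ⌊1037/2⌋ × 733 = 518 × 733 mm
F3: ⌊733/2⌋ × 518 = 366 × 518 mm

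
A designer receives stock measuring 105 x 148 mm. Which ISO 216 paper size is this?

Aspect ratio 148/105 ≈ 1.410 — close to the ISO √2 ≈ 1.414.
In the A-series (A0 area = 1 m²): A6 = 105 × 148 mm.

A6 (105 × 148 mm)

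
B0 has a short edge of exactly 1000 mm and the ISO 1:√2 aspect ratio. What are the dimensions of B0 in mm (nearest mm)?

1000 × 1414 mm

Short side = 1000 mm; long side = 1000√2 ≈ 1414.2 mm.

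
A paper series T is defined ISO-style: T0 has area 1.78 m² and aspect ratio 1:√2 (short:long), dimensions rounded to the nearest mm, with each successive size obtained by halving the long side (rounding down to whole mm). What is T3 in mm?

Let T0's short side be w mm. w · w√2 = 1.78 m² = 1,780,000 mm², so w ≈ 1121.9 mm and w√2 ≈ 1586.6 mm → T0 = 1122 × 1587 mm.
T1: ⌊1587/2⌋ × 1122 = 793 × 1122 mm
T2: ⌊1122/2⌋ × 793 = 561 × 793 mm
T3: ⌊793/2⌋ × 561 = 396 × 561 mm

396 × 561 mm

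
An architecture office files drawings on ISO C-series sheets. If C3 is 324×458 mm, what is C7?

C4: ⌊458/2⌋ × 324 = 229 × 324 mm
C5: ⌊324/2⌋ × 229 = 162 × 229 mm
C6: ⌊229/2⌋ × 162 = 114 × 162 mm
C7: ⌊162/2⌋ × 114 = 81 × 114 mm

81 × 114 mm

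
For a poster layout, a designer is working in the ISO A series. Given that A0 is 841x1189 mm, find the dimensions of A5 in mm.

A1: ⌊1189/2⌋ × 841 = 594 × 841 mm
A2: ⌊841/2⌋ × 594 = 420 × 594 mm
A3: ⌊594/2⌋ × 420 = 297 × 420 mm
A4: ⌊420/2⌋ × 297 = 210 × 297 mm
A5: ⌊297/2⌋ × 210 = 148 × 210 mm

148 × 210 mm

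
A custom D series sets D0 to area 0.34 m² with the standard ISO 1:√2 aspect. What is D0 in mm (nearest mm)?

Let the short side be w mm. Then w · w√2 = 0.34 m² = 340,000 mm².
w² = 340,000/√2, so w ≈ 490.3 mm; long side = w√2 ≈ 693.4 mm.

490 × 693 mm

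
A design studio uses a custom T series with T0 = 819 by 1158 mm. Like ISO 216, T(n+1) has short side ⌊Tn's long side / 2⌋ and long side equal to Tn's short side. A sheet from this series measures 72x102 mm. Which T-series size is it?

T7

T0: 819 × 1158 mm
T1: 579 × 819 mm
T2: 409 × 579 mm
T3: 289 × 409 mm
T4: 204 × 289 mm
T5: 144 × 204 mm
T6: 102 × 144 mm
T7: 72 × 102 mm
T8: 51 × 72 mm
→ matches T7.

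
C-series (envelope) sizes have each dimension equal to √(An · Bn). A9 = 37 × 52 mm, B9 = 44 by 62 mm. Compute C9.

Short side: √(37 · 44) = √1628 ≈ 40.3 → 40 mm
Long side: √(52 · 62) = √3224 ≈ 56.8 → 57 mm

40 × 57 mm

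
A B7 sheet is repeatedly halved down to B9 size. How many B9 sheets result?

B7 = 88 × 125 mm; B9 = 44 × 62 mm.
Each halving step doubles the count; 2 steps from B7 to B9.
2^2 = 4.

4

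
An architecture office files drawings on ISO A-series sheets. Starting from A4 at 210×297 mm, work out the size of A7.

74 × 105 mm

A5: ⌊297/2⌋ × 210 = 148 × 210 mm
A6: ⌊210/2⌋ × 148 = 105 × 148 mm
A7: ⌊148/2⌋ × 105 = 74 × 105 mm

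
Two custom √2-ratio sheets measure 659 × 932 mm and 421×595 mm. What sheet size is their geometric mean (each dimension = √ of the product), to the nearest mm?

Short side: √(659 · 421) = √277439 ≈ 526.7 → 527 mm
Long side: √(932 · 595) = √554540 ≈ 744.7 → 745 mm

527 × 745 mm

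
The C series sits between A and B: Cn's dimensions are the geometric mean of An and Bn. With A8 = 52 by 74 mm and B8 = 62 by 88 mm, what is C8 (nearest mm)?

57 × 81 mm

Short side: √(52 · 62) = √3224 ≈ 56.8 → 57 mm
Long side: √(74 · 88) = √6512 ≈ 80.7 → 81 mm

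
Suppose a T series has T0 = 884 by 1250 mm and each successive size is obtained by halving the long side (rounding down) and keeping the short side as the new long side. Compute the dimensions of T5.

156 × 221 mm

T1 = 625 × 884 mm (from T0 by 1 halving).
T2: ⌊884/2⌋ × 625 = 442 × 625 mm
T3: ⌊625/2⌋ × 442 = 312 × 442 mm
T4: ⌊442/2⌋ × 312 = 221 × 312 mm
T5: ⌊312/2⌋ × 221 = 156 × 221 mm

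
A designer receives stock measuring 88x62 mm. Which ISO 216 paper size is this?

Aspect ratio 88/62 ≈ 1.419 — close to the ISO √2 ≈ 1.414.
In the B-series (B0 = 1000 × 1414 mm): B8 = 62 × 88 mm.

B8 (62 × 88 mm)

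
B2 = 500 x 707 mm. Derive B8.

B3: ⌊707/2⌋ × 500 = 353 × 500 mm
B4: ⌊500/2⌋ × 353 = 250 × 353 mm
B5: ⌊353/2⌋ × 250 = 176 × 250 mm
B6: ⌊250/2⌋ × 176 = 125 × 176 mm
B7: ⌊176/2⌋ × 125 = 88 × 125 mm
B8: ⌊125/2⌋ × 88 = 62 × 88 mm

62 × 88 mm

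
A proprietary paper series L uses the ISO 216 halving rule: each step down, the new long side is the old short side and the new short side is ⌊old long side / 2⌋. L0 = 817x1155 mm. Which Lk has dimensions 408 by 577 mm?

L0: 817 × 1155 mm
L1: 577 × 817 mm
L2: 408 × 577 mm
L3: 288 × 408 mm
→ matches L2.

L2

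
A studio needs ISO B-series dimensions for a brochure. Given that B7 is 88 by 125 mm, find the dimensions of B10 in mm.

31 × 44 mm

B8: ⌊125/2⌋ × 88 = 62 × 88 mm
B9: ⌊88/2⌋ × 62 = 44 × 62 mm
B10: ⌊62/2⌋ × 44 = 31 × 44 mm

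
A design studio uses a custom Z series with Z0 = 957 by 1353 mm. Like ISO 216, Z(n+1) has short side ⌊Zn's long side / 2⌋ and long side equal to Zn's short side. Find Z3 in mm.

338 × 478 mm

Z1: ⌊1353/2⌋ × 957 = 676 × 957 mm
Z2: ⌊957/2⌋ × 676 = 478 × 676 mm
Z3: ⌊676/2⌋ × 478 = 338 × 478 mm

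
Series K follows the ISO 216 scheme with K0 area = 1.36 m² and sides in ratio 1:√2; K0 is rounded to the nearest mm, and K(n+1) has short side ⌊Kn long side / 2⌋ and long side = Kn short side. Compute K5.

Let K0's short side be w mm. w · w√2 = 1.36 m² = 1,360,000 mm², so w ≈ 980.6 mm and w√2 ≈ 1386.8 mm → K0 = 981 × 1387 mm.
K1: ⌊1387/2⌋ × 981 = 693 × 981 mm
K2: ⌊981/2⌋ × 693 = 490 × 693 mm
K3: ⌊693/2⌋ × 490 = 346 × 490 mm
K4: ⌊490/2⌋ × 346 = 245 × 346 mm
K5: ⌊346/2⌋ × 245 = 173 × 245 mm

173 × 245 mm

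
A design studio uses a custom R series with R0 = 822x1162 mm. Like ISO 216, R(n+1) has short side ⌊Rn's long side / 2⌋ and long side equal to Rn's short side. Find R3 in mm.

290 × 411 mm

R1: ⌊1162/2⌋ × 822 = 581 × 822 mm
R2: ⌊822/2⌋ × 581 = 411 × 581 mm
R3: ⌊581/2⌋ × 411 = 290 × 411 mm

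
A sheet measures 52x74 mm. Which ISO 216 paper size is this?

Aspect ratio 74/52 ≈ 1.423 — close to the ISO √2 ≈ 1.414.
In the A-series (A0 area = 1 m²): A8 = 52 × 74 mm.

A8 (52 × 74 mm)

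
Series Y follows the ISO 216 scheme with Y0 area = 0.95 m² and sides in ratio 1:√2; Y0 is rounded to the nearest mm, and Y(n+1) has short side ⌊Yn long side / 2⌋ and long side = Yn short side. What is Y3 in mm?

Let Y0's short side be w mm. w · w√2 = 0.95 m² = 950,000 mm², so w ≈ 819.6 mm and w√2 ≈ 1159.1 mm → Y0 = 820 × 1159 mm.
Y1: ⌊1159/2⌋ × 820 = 579 × 820 mm
Y2: ⌊820/2⌋ × 579 = 410 × 579 mm
Y3: ⌊579/2⌋ × 410 = 289 × 410 mm

289 × 410 mm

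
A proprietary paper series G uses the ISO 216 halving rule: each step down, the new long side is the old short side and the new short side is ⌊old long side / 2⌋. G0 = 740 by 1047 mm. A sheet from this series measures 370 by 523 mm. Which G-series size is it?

G2

G0: 740 × 1047 mm
G1: 523 × 740 mm
G2: 370 × 523 mm
G3: 261 × 370 mm
→ matches G2.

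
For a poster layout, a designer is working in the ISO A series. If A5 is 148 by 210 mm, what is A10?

A6: ⌊210/2⌋ × 148 = 105 × 148 mm
A7: ⌊148/2⌋ × 105 = 74 × 105 mm
A8: ⌊105/2⌋ × 74 = 52 × 74 mm
A9: ⌊74/2⌋ × 52 = 37 × 52 mm
A10: ⌊52/2⌋ × 37 = 26 × 37 mm

26 × 37 mm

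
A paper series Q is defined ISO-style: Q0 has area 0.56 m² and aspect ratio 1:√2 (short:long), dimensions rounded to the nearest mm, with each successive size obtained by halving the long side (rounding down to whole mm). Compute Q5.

111 × 157 mm

Let Q0's short side be w mm. w · w√2 = 0.56 m² = 560,000 mm², so w ≈ 629.3 mm and w√2 ≈ 889.9 mm → Q0 = 629 × 890 mm.
Q1: ⌊890/2⌋ × 629 = 445 × 629 mm
Q2: ⌊629/2⌋ × 445 = 314 × 445 mm
Q3: ⌊445/2⌋ × 314 = 222 × 314 mm
Q4: ⌊314/2⌋ × 222 = 157 × 222 mm
Q5: ⌊222/2⌋ × 157 = 111 × 157 mm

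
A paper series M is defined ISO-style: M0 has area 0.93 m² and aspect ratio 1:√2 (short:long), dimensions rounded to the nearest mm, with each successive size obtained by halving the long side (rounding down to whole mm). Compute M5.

Let M0's short side be w mm. w · w√2 = 0.93 m² = 930,000 mm², so w ≈ 810.9 mm and w√2 ≈ 1146.8 mm → M0 = 811 × 1147 mm.
M1: ⌊1147/2⌋ × 811 = 573 × 811 mm
M2: ⌊811/2⌋ × 573 = 405 × 573 mm
M3: ⌊573/2⌋ × 405 = 286 × 405 mm
M4: ⌊405/2⌋ × 286 = 202 × 286 mm
M5: ⌊286/2⌋ × 202 = 143 × 202 mm

143 × 202 mm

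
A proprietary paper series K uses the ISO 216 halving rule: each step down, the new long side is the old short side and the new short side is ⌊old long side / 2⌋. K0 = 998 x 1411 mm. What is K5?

K1: ⌊1411/2⌋ × 998 = 705 × 998 mm
K2: ⌊998/2⌋ × 705 = 499 × 705 mm
K3: ⌊705/2⌋ × 499 = 352 × 499 mm
K4: ⌊499/2⌋ × 352 = 249 × 352 mm
K5: ⌊352/2⌋ × 249 = 176 × 249 mm

176 × 249 mm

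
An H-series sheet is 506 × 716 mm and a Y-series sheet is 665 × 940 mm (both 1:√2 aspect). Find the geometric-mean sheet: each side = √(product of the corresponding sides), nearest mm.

Short side: √(506 · 665) = √336490 ≈ 580.1 → 580 mm
Long side: √(716 · 940) = √673040 ≈ 820.4 → 820 mm

580 × 820 mm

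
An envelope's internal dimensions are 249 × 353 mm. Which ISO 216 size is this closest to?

Aspect ratio 353/249 ≈ 1.418 — close to the ISO √2 ≈ 1.414.
In the B-series (B0 = 1000 × 1414 mm): B4 = 250 × 353 mm.
Off by 1 mm total — nearest standard size.

B4 (250 × 353 mm)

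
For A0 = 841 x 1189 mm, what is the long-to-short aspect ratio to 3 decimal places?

1.414

1189 / 841 = 1.414
Matches √2 ≈ 1.414 — the ISO 216 defining ratio.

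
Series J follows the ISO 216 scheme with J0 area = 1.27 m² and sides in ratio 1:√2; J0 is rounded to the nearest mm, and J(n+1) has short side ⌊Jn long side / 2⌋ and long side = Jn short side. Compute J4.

Let J0's short side be w mm. w · w√2 = 1.27 m² = 1,270,000 mm², so w ≈ 947.6 mm and w√2 ≈ 1340.2 mm → J0 = 948 × 1340 mm.
J1: ⌊1340/2⌋ × 948 = 670 × 948 mm
J2: ⌊948/2⌋ × 670 = 474 × 670 mm
J3: ⌊670/2⌋ × 474 = 335 × 474 mm
J4: ⌊474/2⌋ × 335 = 237 × 335 mm

237 × 335 mm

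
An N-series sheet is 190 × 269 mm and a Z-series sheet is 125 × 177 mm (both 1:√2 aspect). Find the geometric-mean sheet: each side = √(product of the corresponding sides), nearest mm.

154 × 218 mm

Short side: √(190 · 125) = √23750 ≈ 154.1 → 154 mm
Long side: √(269 · 177) = √47613 ≈ 218.2 → 218 mm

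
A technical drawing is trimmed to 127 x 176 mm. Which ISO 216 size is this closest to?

B6 (125 × 176 mm)

Aspect ratio 176/127 ≈ 1.386 (ISO target is √2 ≈ 1.414).
In the B-series (B0 = 1000 × 1414 mm): B6 = 125 × 176 mm.
Off by 2 mm total — nearest standard size.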